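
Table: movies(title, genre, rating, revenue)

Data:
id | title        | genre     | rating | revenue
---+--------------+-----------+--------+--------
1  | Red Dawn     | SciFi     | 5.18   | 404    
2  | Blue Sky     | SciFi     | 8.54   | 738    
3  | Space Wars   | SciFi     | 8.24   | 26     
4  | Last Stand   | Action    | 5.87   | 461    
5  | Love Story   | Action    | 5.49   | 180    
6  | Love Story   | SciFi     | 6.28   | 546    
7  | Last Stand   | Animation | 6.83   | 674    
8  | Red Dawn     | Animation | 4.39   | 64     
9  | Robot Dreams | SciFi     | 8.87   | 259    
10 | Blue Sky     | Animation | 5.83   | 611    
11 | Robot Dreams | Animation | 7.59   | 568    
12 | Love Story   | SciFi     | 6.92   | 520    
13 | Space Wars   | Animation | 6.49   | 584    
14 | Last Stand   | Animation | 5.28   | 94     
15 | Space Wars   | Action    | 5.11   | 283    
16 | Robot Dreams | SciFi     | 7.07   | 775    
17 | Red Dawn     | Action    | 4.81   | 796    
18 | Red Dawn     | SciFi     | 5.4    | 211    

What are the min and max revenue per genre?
SELECT genre, MIN(revenue), MAX(revenue)
FROM movies
GROUP BY genre

Result:
  Action: min=180, max=796
  Animation: min=64, max=674
  SciFi: min=26, max=775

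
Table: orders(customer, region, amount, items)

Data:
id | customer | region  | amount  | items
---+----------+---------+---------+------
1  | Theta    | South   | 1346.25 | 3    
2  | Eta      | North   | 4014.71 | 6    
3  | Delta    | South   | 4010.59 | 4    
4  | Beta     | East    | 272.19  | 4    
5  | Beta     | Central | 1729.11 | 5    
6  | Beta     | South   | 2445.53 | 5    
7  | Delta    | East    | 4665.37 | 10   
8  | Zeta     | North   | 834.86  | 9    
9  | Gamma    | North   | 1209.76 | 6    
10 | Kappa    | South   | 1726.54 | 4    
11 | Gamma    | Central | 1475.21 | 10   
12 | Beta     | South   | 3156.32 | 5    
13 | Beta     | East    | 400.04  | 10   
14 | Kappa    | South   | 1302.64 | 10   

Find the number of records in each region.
SELECT region, COUNT(*) as count
FROM orders
GROUP BY region

Result:
  Central: 2
  East: 3
  North: 3
  South: 6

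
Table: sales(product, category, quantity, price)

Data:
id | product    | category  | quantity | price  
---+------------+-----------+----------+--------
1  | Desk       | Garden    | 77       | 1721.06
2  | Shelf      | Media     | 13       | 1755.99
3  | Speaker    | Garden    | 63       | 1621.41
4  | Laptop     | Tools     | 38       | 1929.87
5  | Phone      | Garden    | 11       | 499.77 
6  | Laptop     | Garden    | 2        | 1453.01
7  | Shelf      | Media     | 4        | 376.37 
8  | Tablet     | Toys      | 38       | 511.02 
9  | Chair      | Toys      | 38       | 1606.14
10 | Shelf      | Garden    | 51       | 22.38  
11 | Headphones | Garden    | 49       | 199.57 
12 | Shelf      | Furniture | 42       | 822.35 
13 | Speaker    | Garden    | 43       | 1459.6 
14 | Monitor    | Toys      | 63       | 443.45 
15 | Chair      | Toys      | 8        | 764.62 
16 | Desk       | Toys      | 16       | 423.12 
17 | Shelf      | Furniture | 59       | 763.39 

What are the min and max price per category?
SELECT category, MIN(price), MAX(price)
FROM sales
GROUP BY category

Result:
  Furniture: min=763.39, max=822.35
  Garden: min=22.38, max=1721.06
  Media: min=376.37, max=1755.99
  Tools: min=1929.87, max=1929.87
  Toys: min=423.12, max=1606.14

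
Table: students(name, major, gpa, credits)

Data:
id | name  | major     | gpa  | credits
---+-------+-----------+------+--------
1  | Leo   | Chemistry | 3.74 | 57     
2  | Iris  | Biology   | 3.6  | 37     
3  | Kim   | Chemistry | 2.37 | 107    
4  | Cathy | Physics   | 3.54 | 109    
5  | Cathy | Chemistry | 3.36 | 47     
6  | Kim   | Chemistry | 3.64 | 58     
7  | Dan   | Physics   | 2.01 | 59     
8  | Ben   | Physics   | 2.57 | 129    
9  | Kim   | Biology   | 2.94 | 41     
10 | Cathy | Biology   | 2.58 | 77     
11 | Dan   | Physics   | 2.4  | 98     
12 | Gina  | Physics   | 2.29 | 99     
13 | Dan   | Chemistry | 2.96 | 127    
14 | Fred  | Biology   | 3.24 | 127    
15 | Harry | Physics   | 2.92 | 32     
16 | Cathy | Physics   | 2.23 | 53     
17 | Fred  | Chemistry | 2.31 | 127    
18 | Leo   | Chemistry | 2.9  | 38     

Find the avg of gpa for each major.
SELECT major, AVG(gpa) as result
FROM students
GROUP BY major

Result:
  Biology: 3.09
  Chemistry: 3.04
  Physics: 2.57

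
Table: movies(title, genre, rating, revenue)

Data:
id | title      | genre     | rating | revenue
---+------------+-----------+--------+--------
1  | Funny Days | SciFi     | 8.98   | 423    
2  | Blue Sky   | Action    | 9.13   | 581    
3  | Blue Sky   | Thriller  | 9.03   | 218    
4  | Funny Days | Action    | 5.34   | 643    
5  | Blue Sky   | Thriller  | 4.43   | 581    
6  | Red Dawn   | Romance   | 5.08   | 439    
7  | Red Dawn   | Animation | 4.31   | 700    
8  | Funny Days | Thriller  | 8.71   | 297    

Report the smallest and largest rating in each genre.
SELECT genre, MIN(rating), MAX(rating)
FROM movies
GROUP BY genre

Result:
  Action: min=5.34, max=9.13
  Animation: min=4.31, max=4.31
  Romance: min=5.08, max=5.08
  SciFi: min=8.98, max=8.98
  Thriller: min=4.43, max=9.03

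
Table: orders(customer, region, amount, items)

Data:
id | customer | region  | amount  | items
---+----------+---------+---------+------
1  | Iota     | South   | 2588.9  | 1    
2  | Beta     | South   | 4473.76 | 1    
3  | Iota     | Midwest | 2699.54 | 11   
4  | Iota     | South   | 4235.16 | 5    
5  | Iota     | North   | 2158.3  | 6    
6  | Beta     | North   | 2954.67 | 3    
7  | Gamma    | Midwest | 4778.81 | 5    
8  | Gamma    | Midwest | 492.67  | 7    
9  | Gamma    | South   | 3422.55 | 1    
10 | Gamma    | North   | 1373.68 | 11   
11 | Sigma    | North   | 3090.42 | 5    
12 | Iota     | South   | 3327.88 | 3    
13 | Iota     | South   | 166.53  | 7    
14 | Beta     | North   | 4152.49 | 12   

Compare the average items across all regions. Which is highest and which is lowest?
SELECT region, AVG(items)
FROM orders
GROUP BY region
ORDER BY AVG(items)

All groups:
  South: 3.00
  North: 7.40
  Midwest: 7.67

Highest: Midwest (7.67)
Lowest: South (3.00)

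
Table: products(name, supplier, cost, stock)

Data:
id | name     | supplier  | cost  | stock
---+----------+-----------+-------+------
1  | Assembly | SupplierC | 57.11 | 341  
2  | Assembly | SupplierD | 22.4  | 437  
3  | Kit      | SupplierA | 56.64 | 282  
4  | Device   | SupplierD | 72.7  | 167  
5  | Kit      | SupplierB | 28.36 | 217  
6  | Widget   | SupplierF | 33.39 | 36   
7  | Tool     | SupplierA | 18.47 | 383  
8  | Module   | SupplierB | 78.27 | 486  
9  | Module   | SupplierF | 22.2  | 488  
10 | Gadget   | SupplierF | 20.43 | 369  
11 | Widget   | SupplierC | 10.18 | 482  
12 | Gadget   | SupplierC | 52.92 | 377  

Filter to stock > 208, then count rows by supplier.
SELECT supplier, COUNT(*)
FROM products
WHERE stock > 208
GROUP BY supplier

Note: WHERE filters rows before grouping.

Result:
  SupplierA: 2
  SupplierB: 2
  SupplierC: 3
  SupplierD: 1
  SupplierF: 2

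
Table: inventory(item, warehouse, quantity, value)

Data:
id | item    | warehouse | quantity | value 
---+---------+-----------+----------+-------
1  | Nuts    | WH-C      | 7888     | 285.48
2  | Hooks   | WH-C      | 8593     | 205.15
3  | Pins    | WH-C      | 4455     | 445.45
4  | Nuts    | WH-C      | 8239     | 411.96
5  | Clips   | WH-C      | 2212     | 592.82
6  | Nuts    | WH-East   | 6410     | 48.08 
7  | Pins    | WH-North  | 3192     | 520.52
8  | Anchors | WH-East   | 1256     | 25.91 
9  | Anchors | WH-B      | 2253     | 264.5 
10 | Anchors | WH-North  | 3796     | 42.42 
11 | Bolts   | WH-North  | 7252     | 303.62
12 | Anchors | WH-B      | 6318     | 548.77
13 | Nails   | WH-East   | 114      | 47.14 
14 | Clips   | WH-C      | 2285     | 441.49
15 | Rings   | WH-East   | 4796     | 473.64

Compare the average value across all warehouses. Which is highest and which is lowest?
SELECT warehouse, AVG(value)
FROM inventory
GROUP BY warehouse
ORDER BY AVG(value)

All groups:
  WH-East: 148.69
  WH-North: 288.85
  WH-C: 397.06
  WH-B: 406.64

Highest: WH-B (406.64)
Lowest: WH-East (148.69)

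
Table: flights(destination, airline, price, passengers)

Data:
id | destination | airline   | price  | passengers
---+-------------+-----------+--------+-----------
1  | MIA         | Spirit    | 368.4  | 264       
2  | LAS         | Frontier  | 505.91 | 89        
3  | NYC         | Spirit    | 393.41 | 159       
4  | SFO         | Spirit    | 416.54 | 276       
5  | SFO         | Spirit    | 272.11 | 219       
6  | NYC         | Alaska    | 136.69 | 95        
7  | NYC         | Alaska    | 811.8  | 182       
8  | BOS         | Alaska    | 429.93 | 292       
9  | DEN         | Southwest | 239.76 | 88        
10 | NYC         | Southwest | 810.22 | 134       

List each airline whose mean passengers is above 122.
SELECT airline, AVG(passengers)
FROM flights
GROUP BY airline
HAVING AVG(passengers) > 122

Result:
  Alaska: avg=189.67
  Spirit: avg=229.50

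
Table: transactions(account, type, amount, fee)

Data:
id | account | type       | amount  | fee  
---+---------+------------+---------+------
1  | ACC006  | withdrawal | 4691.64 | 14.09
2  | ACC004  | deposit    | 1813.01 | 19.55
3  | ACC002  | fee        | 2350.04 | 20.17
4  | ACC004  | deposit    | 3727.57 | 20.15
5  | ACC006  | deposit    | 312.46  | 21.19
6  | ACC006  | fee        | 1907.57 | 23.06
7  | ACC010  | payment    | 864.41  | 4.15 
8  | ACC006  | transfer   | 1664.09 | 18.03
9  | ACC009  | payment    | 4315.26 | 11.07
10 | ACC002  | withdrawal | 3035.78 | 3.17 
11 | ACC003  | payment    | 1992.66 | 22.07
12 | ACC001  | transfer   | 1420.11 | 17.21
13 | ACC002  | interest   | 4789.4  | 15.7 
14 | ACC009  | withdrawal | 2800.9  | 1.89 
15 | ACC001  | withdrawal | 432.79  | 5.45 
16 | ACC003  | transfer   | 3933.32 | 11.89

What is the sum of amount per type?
SELECT type, SUM(amount) as result
FROM transactions
GROUP BY type

Result:
  deposit: 5853.04
  fee: 4257.61
  interest: 4789.40
  payment: 7172.33
  transfer: 7017.52
  withdrawal: 10961.11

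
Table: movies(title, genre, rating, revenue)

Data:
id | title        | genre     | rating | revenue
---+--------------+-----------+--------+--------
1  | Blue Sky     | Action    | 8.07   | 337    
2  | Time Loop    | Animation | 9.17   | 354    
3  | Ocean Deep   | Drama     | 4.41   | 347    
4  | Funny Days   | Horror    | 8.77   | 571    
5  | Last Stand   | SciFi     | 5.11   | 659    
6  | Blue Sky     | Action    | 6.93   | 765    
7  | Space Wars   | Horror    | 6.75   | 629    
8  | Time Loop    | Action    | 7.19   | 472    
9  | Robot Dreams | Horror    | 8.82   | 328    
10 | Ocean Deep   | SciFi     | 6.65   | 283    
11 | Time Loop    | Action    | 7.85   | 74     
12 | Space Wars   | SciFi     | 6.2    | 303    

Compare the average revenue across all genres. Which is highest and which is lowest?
SELECT genre, AVG(revenue)
FROM movies
GROUP BY genre
ORDER BY AVG(revenue)

All groups:
  Drama: 347.00
  Animation: 354.00
  Action: 412.00
  SciFi: 415.00
  Horror: 509.33

Highest: Horror (509.33)
Lowest: Drama (347.00)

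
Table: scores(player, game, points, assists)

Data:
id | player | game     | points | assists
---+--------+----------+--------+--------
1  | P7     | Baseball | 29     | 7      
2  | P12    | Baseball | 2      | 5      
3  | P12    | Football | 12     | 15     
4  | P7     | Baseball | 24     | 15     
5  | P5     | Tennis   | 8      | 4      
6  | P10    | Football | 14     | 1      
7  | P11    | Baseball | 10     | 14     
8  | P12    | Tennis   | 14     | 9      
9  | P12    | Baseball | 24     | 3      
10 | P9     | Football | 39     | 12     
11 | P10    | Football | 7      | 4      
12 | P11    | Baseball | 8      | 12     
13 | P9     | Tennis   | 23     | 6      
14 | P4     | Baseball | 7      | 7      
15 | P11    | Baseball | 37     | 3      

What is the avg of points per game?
SELECT game, AVG(points) as result
FROM scores
GROUP BY game

Result:
  Baseball: 17.63
  Football: 18.00
  Tennis: 15.00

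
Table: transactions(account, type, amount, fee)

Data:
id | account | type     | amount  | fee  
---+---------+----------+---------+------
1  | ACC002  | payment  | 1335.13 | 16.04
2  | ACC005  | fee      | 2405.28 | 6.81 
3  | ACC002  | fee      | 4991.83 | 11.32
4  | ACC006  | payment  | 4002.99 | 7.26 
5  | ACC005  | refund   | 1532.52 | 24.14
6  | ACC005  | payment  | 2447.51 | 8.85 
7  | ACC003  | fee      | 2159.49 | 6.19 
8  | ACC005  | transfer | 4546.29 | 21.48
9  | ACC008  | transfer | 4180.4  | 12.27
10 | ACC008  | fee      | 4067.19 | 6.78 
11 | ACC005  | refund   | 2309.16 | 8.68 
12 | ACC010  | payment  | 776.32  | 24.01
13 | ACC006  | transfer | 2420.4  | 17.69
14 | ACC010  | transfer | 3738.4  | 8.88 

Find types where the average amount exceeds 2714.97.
SELECT type, AVG(amount)
FROM transactions
GROUP BY type
HAVING AVG(amount) > 2714.97

Result:
  fee: avg=3405.95
  transfer: avg=3721.37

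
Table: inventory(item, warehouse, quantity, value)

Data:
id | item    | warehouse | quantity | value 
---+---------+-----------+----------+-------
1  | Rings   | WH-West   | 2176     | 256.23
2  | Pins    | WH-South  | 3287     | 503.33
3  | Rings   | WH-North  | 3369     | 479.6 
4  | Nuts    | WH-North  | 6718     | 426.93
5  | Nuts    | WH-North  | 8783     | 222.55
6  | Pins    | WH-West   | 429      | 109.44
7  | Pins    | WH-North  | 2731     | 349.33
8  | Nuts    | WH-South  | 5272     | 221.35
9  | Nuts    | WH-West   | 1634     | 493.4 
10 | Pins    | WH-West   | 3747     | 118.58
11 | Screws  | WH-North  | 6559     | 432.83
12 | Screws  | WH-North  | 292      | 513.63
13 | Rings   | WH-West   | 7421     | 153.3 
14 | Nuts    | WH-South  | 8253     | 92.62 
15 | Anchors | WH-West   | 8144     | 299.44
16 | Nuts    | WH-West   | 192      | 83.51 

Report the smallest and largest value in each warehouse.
SELECT warehouse, MIN(value), MAX(value)
FROM inventory
GROUP BY warehouse

Result:
  WH-North: min=222.55, max=513.63
  WH-South: min=92.62, max=503.33
  WH-West: min=83.51, max=493.40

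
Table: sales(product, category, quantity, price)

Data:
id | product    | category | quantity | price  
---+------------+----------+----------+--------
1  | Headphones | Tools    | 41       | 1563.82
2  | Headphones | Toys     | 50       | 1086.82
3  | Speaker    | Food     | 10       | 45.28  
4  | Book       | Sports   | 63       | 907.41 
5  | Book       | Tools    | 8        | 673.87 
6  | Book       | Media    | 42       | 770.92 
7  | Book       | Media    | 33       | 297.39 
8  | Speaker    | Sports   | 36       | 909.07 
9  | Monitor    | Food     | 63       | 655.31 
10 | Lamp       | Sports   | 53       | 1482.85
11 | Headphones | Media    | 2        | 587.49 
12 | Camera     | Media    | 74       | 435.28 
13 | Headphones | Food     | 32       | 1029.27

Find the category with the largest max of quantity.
SELECT category, MAX(quantity) as val
FROM sales
GROUP BY category
ORDER BY val DESC
LIMIT 1

Result: Media with max(quantity) = 74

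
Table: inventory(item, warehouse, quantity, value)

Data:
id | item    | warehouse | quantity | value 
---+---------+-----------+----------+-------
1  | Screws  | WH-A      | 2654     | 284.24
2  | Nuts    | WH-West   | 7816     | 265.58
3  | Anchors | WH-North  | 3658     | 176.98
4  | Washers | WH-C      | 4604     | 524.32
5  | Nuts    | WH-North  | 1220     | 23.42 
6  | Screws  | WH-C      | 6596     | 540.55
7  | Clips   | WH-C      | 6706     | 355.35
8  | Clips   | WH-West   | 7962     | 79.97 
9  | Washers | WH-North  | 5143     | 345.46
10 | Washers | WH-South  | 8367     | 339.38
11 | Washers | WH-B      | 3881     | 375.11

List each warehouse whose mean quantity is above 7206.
SELECT warehouse, AVG(quantity)
FROM inventory
GROUP BY warehouse
HAVING AVG(quantity) > 7206

Result:
  WH-South: avg=8367.00
  WH-West: avg=7889.00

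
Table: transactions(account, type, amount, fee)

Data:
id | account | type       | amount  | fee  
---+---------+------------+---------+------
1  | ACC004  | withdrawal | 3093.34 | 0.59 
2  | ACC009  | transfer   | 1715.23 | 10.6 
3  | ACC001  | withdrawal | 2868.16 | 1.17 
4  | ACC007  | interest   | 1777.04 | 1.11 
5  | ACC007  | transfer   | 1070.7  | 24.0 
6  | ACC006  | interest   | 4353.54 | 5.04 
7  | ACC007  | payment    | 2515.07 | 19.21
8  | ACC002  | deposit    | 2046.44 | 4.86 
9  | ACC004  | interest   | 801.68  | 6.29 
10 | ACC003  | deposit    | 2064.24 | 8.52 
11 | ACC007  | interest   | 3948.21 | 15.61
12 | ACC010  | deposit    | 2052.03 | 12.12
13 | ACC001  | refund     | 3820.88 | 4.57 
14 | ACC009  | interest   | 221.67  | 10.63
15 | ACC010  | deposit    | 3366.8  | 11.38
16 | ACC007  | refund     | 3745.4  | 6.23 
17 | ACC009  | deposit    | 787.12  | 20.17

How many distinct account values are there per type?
SELECT type, COUNT(DISTINCT account)
FROM transactions
GROUP BY type

Result:
  deposit: 4 distinct
  interest: 4 distinct
  payment: 1 distinct
  refund: 2 distinct
  transfer: 2 distinct
  withdrawal: 2 distinct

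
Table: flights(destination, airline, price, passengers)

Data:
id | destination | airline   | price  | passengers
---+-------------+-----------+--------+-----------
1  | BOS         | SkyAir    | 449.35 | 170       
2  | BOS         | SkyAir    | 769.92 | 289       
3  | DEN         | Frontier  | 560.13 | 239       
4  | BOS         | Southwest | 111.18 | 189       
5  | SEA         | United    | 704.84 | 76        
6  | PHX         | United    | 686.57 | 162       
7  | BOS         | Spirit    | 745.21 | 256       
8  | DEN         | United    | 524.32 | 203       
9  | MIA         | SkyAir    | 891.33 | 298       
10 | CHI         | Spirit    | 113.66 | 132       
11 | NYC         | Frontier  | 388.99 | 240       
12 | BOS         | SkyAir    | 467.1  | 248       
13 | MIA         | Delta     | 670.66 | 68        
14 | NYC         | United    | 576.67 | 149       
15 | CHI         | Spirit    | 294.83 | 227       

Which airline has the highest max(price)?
SELECT airline, MAX(price) as val
FROM flights
GROUP BY airline
ORDER BY val DESC
LIMIT 1

Result: SkyAir with max(price) = 891.33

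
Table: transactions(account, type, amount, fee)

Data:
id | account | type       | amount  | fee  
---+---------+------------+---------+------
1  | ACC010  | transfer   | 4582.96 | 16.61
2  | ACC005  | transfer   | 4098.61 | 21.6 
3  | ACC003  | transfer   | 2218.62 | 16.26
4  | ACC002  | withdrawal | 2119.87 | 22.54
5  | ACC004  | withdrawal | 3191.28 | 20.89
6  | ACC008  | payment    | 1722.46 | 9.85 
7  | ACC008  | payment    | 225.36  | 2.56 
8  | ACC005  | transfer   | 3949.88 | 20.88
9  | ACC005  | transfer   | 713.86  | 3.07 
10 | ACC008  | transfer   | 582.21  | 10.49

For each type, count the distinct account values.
SELECT type, COUNT(DISTINCT account)
FROM transactions
GROUP BY type

Result:
  payment: 1 distinct
  transfer: 4 distinct
  withdrawal: 2 distinct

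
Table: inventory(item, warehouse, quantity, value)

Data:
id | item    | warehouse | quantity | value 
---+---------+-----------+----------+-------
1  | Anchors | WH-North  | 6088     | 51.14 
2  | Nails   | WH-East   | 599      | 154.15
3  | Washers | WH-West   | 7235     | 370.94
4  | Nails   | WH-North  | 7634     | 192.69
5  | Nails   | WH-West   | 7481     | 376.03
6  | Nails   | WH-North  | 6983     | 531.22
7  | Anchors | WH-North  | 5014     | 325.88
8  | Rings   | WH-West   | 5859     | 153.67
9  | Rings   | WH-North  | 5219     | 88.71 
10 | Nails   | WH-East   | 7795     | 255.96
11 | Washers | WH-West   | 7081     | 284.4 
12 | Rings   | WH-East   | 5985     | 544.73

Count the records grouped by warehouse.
SELECT warehouse, COUNT(*) as count
FROM inventory
GROUP BY warehouse

Result:
  WH-East: 3
  WH-North: 5
  WH-West: 4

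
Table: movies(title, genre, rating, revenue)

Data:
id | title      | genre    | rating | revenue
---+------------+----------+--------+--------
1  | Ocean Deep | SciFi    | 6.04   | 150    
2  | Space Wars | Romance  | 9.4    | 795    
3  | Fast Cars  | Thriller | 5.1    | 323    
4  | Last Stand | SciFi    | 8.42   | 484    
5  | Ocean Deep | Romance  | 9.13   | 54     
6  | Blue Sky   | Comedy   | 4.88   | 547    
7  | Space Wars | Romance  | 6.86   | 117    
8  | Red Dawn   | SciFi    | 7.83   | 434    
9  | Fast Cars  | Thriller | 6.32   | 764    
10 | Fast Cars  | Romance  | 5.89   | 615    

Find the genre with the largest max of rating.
SELECT genre, MAX(rating) as val
FROM movies
GROUP BY genre
ORDER BY val DESC
LIMIT 1

Result: Romance with max(rating) = 9.40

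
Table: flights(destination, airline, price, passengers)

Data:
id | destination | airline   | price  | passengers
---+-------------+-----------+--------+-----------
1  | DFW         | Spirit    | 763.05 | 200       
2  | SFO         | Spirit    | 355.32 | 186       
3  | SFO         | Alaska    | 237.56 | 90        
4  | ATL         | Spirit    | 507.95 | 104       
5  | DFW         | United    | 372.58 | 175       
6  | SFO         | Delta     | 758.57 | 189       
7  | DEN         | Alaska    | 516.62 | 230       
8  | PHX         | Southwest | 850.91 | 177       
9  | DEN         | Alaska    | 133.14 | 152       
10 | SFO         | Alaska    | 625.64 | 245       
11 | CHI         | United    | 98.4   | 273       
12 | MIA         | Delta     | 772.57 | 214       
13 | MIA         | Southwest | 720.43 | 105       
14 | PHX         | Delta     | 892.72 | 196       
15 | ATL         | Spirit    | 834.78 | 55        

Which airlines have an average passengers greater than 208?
SELECT airline, AVG(passengers)
FROM flights
GROUP BY airline
HAVING AVG(passengers) > 208

Result:
  United: avg=224.00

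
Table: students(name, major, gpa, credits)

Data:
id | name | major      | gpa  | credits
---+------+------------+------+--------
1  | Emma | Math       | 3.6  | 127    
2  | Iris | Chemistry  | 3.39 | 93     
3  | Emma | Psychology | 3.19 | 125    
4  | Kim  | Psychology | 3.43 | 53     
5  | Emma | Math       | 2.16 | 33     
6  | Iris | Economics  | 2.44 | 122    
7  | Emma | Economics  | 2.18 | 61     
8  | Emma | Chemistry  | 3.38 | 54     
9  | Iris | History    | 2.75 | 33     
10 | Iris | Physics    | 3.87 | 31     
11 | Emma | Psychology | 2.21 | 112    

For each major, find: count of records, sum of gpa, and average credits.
SELECT major,
       COUNT(*) as cnt,
       SUM(gpa) as total_gpa,
       AVG(credits) as avg_credits
FROM students
GROUP BY major

Result:
  Chemistry: 2 records, 6.77 total gpa, 73.50 avg credits
  Economics: 2 records, 4.62 total gpa, 91.50 avg credits
  History: 1 records, 2.75 total gpa, 33.00 avg credits
  Math: 2 records, 5.76 total gpa, 80.00 avg credits
  Physics: 1 records, 3.87 total gpa, 31.00 avg credits
  Psychology: 3 records, 8.83 total gpa, 96.67 avg credits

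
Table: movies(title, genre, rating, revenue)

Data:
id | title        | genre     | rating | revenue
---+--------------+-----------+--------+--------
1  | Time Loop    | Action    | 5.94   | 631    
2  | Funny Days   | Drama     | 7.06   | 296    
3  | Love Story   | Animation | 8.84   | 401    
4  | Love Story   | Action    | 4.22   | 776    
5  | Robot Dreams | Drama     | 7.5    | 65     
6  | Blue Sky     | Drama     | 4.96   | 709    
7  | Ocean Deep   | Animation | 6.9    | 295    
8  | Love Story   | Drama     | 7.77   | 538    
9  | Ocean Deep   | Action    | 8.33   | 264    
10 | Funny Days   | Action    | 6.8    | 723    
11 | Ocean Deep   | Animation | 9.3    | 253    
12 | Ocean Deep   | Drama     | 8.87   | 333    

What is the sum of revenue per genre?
SELECT genre, SUM(revenue) as result
FROM movies
GROUP BY genre

Result:
  Action: 2394
  Animation: 949
  Drama: 1941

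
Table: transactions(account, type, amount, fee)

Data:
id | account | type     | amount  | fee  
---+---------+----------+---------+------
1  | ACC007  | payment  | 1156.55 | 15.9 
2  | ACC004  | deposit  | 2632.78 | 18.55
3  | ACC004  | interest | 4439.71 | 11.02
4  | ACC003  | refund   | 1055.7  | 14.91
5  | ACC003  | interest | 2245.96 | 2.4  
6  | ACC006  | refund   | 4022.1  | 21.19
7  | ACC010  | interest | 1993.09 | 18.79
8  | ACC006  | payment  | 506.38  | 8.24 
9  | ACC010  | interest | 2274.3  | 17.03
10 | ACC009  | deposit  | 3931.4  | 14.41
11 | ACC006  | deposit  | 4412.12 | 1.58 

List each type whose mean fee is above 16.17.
SELECT type, AVG(fee)
FROM transactions
GROUP BY type
HAVING AVG(fee) > 16.17

Result:
  refund: avg=18.05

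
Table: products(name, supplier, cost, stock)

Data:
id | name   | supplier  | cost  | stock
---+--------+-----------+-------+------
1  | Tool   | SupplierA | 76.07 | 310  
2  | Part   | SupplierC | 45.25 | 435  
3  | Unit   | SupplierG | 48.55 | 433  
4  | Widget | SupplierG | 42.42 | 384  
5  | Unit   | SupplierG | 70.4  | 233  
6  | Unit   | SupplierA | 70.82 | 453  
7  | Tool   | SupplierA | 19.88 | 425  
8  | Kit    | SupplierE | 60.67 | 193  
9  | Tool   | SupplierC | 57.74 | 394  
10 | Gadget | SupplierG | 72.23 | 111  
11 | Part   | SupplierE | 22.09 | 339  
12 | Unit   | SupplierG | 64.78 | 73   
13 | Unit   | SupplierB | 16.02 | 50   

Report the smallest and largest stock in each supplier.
SELECT supplier, MIN(stock), MAX(stock)
FROM products
GROUP BY supplier

Result:
  SupplierA: min=310, max=453
  SupplierB: min=50, max=50
  SupplierC: min=394, max=435
  SupplierE: min=193, max=339
  SupplierG: min=73, max=433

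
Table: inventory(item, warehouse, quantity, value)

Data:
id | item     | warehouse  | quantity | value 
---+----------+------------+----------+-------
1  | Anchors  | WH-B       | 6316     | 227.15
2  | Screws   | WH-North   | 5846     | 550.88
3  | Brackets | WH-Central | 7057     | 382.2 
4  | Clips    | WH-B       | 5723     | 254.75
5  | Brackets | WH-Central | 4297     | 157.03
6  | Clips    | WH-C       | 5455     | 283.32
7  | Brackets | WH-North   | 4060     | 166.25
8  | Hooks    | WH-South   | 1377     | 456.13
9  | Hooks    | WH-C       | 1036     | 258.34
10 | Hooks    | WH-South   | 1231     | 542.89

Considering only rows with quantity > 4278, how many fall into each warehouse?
SELECT warehouse, COUNT(*)
FROM inventory
WHERE quantity > 4278
GROUP BY warehouse

Note: WHERE filters rows before grouping.

Result:
  WH-B: 2
  WH-C: 1
  WH-Central: 2
  WH-North: 1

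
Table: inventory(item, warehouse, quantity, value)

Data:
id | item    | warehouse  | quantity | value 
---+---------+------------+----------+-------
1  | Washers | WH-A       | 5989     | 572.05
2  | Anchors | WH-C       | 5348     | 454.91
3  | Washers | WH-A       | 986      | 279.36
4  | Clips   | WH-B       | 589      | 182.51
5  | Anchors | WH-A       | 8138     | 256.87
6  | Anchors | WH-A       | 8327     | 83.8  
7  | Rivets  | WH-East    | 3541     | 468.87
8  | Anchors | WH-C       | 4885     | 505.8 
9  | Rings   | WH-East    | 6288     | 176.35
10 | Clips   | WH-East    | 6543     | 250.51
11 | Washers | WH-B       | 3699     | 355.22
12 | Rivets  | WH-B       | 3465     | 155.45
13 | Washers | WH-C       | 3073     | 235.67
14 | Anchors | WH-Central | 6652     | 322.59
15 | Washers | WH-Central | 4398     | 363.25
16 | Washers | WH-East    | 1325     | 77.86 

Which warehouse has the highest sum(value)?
SELECT warehouse, SUM(value) as val
FROM inventory
GROUP BY warehouse
ORDER BY val DESC
LIMIT 1

Result: WH-C with sum(value) = 1196.38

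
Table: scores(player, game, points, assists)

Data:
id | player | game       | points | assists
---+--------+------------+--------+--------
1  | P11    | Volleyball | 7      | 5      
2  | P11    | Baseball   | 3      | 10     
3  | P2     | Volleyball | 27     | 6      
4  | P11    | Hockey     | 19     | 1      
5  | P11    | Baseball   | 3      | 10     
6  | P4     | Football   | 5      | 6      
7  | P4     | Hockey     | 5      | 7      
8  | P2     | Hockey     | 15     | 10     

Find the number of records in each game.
SELECT game, COUNT(*) as count
FROM scores
GROUP BY game

Result:
  Baseball: 2
  Football: 1
  Hockey: 3
  Volleyball: 2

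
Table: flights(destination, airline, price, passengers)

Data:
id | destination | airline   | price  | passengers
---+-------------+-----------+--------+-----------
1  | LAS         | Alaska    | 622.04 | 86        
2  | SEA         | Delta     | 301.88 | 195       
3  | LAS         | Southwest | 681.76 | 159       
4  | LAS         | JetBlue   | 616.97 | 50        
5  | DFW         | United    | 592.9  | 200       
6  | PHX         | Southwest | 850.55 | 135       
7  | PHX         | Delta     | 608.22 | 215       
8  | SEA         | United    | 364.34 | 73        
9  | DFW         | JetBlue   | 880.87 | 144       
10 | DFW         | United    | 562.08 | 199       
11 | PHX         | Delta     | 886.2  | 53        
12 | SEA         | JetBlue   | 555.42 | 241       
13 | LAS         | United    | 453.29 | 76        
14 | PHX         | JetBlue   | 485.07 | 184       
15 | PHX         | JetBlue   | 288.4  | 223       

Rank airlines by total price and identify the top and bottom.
SELECT airline, SUM(price)
FROM flights
GROUP BY airline
ORDER BY SUM(price)

All groups:
  Alaska: 622.04
  Southwest: 1532.31
  Delta: 1796.30
  United: 1972.61
  JetBlue: 2826.73

Highest: JetBlue (2826.73)
Lowest: Alaska (622.04)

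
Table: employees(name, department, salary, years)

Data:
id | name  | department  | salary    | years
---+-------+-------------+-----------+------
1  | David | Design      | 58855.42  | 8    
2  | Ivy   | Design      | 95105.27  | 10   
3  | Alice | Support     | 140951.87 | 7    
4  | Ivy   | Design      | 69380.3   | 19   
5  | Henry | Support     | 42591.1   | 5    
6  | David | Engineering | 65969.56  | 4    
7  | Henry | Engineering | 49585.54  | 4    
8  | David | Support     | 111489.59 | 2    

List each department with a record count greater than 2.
SELECT department, COUNT(*) as cnt
FROM employees
GROUP BY department
HAVING COUNT(*) > 2

Result:
  Design: 3
  Support: 3

Note: HAVING filters groups after aggregation, WHERE filters rows before.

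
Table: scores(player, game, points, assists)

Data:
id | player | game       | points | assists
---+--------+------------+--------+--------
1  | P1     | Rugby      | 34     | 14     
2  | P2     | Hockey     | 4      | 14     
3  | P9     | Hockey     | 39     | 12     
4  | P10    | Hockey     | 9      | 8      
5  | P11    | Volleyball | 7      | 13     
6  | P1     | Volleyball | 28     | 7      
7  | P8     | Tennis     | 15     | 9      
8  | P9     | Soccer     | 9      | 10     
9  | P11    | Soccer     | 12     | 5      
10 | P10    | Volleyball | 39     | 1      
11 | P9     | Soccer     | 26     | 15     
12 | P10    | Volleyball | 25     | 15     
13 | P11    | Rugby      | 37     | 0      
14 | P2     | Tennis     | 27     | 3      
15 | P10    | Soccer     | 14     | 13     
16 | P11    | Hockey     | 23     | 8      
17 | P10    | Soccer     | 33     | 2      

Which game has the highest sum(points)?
SELECT game, SUM(points) as val
FROM scores
GROUP BY game
ORDER BY val DESC
LIMIT 1

Result: Volleyball with sum(points) = 99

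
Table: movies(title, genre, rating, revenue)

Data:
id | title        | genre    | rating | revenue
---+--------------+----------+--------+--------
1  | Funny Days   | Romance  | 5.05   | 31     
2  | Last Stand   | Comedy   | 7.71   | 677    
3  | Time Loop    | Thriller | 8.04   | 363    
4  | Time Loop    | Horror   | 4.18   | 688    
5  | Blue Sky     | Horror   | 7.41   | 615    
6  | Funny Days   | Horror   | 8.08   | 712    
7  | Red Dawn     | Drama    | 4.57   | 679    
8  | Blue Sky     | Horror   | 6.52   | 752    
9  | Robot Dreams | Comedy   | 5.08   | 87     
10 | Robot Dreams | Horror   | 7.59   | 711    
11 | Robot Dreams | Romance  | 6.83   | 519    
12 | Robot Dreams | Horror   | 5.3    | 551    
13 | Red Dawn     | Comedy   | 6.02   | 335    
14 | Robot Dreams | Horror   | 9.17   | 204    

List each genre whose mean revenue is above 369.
SELECT genre, AVG(revenue)
FROM movies
GROUP BY genre
HAVING AVG(revenue) > 369

Result:
  Drama: avg=679.00
  Horror: avg=604.71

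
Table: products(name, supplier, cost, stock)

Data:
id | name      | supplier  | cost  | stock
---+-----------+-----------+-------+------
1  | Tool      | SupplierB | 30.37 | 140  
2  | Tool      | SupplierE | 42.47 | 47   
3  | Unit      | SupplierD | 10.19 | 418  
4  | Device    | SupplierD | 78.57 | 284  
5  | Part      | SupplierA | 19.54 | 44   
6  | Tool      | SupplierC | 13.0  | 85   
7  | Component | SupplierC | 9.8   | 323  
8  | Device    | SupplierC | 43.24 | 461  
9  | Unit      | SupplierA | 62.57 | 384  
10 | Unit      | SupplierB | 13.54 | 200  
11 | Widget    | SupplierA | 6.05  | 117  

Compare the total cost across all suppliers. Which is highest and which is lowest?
SELECT supplier, SUM(cost)
FROM products
GROUP BY supplier
ORDER BY SUM(cost)

All groups:
  SupplierE: 42.47
  SupplierB: 43.91
  SupplierC: 66.04
  SupplierA: 88.16
  SupplierD: 88.76

Highest: SupplierD (88.76)
Lowest: SupplierE (42.47)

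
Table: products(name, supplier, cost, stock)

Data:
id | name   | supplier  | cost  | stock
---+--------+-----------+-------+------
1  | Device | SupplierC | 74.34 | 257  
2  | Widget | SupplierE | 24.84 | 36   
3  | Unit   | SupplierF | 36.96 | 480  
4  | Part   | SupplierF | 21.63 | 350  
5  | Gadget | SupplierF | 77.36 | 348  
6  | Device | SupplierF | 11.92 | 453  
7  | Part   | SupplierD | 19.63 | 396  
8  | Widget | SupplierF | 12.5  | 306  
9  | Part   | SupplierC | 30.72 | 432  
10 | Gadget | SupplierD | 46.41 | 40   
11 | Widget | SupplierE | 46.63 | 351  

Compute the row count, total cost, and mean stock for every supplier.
SELECT supplier,
       COUNT(*) as cnt,
       SUM(cost) as total_cost,
       AVG(stock) as avg_stock
FROM products
GROUP BY supplier

Result:
  SupplierC: 2 records, 105.06 total cost, 344.50 avg stock
  SupplierD: 2 records, 66.04 total cost, 218.00 avg stock
  SupplierE: 2 records, 71.47 total cost, 193.50 avg stock
  SupplierF: 5 records, 160.37 total cost, 387.40 avg stock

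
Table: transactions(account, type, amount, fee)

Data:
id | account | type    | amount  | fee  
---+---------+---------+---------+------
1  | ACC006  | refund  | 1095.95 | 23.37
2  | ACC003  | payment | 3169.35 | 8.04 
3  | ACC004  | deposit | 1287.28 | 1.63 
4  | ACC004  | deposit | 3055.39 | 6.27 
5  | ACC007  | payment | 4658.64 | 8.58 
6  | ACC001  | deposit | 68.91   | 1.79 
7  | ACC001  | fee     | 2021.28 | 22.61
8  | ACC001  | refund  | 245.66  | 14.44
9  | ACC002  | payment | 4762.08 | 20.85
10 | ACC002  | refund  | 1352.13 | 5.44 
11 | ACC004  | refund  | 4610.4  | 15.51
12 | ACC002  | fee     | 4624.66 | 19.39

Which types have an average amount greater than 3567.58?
SELECT type, AVG(amount)
FROM transactions
GROUP BY type
HAVING AVG(amount) > 3567.58

Result:
  payment: avg=4196.69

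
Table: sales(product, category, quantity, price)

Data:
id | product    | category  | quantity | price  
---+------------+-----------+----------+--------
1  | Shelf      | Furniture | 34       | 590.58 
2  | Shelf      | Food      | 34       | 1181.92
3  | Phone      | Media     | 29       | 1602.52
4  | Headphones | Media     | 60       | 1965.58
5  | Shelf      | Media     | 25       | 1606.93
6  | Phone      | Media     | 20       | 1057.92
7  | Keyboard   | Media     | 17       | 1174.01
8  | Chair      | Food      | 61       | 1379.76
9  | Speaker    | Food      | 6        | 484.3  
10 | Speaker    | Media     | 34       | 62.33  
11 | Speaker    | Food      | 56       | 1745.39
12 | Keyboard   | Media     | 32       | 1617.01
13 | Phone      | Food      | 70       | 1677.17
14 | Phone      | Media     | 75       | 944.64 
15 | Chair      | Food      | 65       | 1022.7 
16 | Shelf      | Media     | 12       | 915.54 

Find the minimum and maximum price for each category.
SELECT category, MIN(price), MAX(price)
FROM sales
GROUP BY category

Result:
  Food: min=484.30, max=1745.39
  Furniture: min=590.58, max=590.58
  Media: min=62.33, max=1965.58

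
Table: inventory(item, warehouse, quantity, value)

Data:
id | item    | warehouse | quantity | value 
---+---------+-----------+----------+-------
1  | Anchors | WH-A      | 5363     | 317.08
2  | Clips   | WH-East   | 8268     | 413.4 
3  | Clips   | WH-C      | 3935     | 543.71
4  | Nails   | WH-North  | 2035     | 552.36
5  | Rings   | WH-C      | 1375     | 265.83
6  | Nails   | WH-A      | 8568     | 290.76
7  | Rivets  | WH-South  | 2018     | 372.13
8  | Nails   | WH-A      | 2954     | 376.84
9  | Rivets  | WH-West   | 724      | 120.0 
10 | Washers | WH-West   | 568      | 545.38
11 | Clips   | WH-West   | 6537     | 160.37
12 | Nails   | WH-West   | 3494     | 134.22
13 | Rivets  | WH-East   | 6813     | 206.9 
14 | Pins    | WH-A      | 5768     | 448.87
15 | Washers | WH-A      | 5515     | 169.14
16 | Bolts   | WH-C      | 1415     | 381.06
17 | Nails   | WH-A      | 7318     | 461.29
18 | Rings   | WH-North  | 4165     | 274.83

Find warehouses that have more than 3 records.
SELECT warehouse, COUNT(*) as cnt
FROM inventory
GROUP BY warehouse
HAVING COUNT(*) > 3

Result:
  WH-A: 6
  WH-West: 4

Note: HAVING filters groups after aggregation, WHERE filters rows before.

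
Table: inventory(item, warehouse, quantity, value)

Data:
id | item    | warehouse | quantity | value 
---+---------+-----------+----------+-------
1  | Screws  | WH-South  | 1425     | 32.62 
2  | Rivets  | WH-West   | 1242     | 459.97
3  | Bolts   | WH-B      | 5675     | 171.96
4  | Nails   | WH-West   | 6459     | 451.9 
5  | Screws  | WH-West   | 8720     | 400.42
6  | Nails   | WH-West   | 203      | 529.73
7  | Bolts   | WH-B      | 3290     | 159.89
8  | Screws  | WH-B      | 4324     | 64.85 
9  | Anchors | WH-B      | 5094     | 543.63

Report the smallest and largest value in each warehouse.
SELECT warehouse, MIN(value), MAX(value)
FROM inventory
GROUP BY warehouse

Result:
  WH-B: min=64.85, max=543.63
  WH-South: min=32.62, max=32.62
  WH-West: min=400.42, max=529.73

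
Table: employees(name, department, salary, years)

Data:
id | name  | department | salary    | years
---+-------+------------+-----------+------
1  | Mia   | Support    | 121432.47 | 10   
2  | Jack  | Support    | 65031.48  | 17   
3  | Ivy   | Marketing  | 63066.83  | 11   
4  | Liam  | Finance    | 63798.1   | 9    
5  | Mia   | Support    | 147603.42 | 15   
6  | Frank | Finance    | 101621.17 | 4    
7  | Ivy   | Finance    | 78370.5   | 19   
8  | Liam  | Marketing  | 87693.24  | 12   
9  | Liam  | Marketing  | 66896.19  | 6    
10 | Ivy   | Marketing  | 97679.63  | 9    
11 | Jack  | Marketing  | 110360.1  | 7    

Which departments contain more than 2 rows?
SELECT department, COUNT(*) as cnt
FROM employees
GROUP BY department
HAVING COUNT(*) > 2

Result:
  Finance: 3
  Marketing: 5
  Support: 3

Note: HAVING filters groups after aggregation, WHERE filters rows before.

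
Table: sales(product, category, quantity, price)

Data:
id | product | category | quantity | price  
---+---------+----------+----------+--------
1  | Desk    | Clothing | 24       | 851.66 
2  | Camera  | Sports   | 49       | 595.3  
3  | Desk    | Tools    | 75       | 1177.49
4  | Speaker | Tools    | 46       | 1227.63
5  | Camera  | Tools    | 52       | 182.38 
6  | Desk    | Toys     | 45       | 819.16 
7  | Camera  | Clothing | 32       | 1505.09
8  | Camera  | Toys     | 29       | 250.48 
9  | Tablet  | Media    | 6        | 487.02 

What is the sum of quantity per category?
SELECT category, SUM(quantity) as result
FROM sales
GROUP BY category

Result:
  Clothing: 56
  Media: 6
  Sports: 49
  Tools: 173
  Toys: 74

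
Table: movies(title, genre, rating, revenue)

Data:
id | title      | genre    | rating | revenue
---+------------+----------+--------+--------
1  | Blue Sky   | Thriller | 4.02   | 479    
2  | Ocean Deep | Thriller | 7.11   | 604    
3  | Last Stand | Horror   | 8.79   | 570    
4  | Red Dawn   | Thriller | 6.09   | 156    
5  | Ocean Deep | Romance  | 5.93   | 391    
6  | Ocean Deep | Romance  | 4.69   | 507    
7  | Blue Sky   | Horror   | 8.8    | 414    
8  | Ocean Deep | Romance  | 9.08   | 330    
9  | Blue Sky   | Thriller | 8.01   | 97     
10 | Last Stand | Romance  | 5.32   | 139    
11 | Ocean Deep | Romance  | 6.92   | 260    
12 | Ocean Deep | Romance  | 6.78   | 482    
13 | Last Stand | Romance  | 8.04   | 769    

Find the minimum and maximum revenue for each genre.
SELECT genre, MIN(revenue), MAX(revenue)
FROM movies
GROUP BY genre

Result:
  Horror: min=414, max=570
  Romance: min=139, max=769
  Thriller: min=97, max=604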